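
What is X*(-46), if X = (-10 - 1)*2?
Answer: 1012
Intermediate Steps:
X = -22 (X = -11*2 = -22)
X*(-46) = -22*(-46) = 1012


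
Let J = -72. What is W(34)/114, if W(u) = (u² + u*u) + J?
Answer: 1120/57 ≈ 19.649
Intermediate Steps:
W(u) = -72 + 2*u² (W(u) = (u² + u*u) - 72 = (u² + u²) - 72 = 2*u² - 72 = -72 + 2*u²)
W(34)/114 = (-72 + 2*34²)/114 = (-72 + 2*1156)/114 = (-72 + 2312)/114 = (1/114)*2240 = 1120/57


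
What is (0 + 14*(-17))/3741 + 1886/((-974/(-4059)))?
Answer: 14319074111/1821867 ≈ 7859.6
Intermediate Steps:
(0 + 14*(-17))/3741 + 1886/((-974/(-4059))) = (0 - 238)*(1/3741) + 1886/((-974*(-1/4059))) = -238*1/3741 + 1886/(974/4059) = -238/3741 + 1886*(4059/974) = -238/3741 + 3827637/487 = 14319074111/1821867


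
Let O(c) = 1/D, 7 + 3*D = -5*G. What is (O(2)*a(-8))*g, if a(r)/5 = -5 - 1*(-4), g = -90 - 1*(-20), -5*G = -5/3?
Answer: -1575/13 ≈ -121.15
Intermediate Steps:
G = ⅓ (G = -(-1)/3 = -⅕*(-5/3) = ⅓ ≈ 0.33333)
g = -70 (g = -90 + 20 = -70)
D = -26/9 (D = -7/3 + (-5*⅓)/3 = -7/3 + (⅓)*(-5/3) = -7/3 - 5/9 = -26/9 ≈ -2.8889)
a(r) = -5 (a(r) = 5*(-5 - 1*(-4)) = 5*(-5 + 4) = 5*(-1) = -5)
O(c) = -9/26 (O(c) = 1/(-26/9) = -9/26)
(O(2)*a(-8))*g = -9/26*(-5)*(-70) = (45/26)*(-70) = -1575/13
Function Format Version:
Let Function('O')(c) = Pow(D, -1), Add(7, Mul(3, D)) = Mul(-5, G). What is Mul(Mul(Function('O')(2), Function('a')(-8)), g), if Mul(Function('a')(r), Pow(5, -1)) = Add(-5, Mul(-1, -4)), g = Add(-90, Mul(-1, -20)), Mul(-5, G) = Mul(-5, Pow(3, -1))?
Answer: Rational(-1575, 13) ≈ -121.15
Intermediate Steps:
G = Rational(1, 3) (G = Mul(Rational(-1, 5), Mul(-5, Pow(3, -1))) = Mul(Rational(-1, 5), Mul(-5, Rational(1, 3))) = Mul(Rational(-1, 5), Rational(-5, 3)) = Rational(1, 3) ≈ 0.33333)
g = -70 (g = Add(-90, 20) = -70)
D = Rational(-26, 9) (D = Add(Rational(-7, 3), Mul(Rational(1, 3), Mul(-5, Rational(1, 3)))) = Add(Rational(-7, 3), Mul(Rational(1, 3), Rational(-5, 3))) = Add(Rational(-7, 3), Rational(-5, 9)) = Rational(-26, 9) ≈ -2.8889)
Function('a')(r) = -5 (Function('a')(r) = Mul(5, Add(-5, Mul(-1, -4))) = Mul(5, Add(-5, 4)) = Mul(5, -1) = -5)
Function('O')(c) = Rational(-9, 26) (Function('O')(c) = Pow(Rational(-26, 9), -1) = Rational(-9, 26))
Mul(Mul(Function('O')(2), Function('a')(-8)), g) = Mul(Mul(Rational(-9, 26), -5), -70) = Mul(Rational(45, 26), -70) = Rational(-1575, 13)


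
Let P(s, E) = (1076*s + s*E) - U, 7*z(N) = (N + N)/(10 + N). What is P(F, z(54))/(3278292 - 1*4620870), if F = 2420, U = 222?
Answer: -72919879/37592184 ≈ -1.9398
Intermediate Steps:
z(N) = 2*N/(7*(10 + N)) (z(N) = ((N + N)/(10 + N))/7 = ((2*N)/(10 + N))/7 = (2*N/(10 + N))/7 = 2*N/(7*(10 + N)))
P(s, E) = -222 + 1076*s + E*s (P(s, E) = (1076*s + s*E) - 1*222 = (1076*s + E*s) - 222 = -222 + 1076*s + E*s)
P(F, z(54))/(3278292 - 1*4620870) = (-222 + 1076*2420 + ((2/7)*54/(10 + 54))*2420)/(3278292 - 1*4620870) = (-222 + 2603920 + ((2/7)*54/64)*2420)/(3278292 - 4620870) = (-222 + 2603920 + ((2/7)*54*(1/64))*2420)/(-1342578) = (-222 + 2603920 + (27/112)*2420)*(-1/1342578) = (-222 + 2603920 + 16335/28)*(-1/1342578) = (72919879/28)*(-1/1342578) = -72919879/37592184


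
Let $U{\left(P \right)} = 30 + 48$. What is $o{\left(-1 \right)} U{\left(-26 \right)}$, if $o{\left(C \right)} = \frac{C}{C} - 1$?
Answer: $0$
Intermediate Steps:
$U{\left(P \right)} = 78$
$o{\left(C \right)} = 0$ ($o{\left(C \right)} = 1 - 1 = 0$)
$o{\left(-1 \right)} U{\left(-26 \right)} = 0 \cdot 78 = 0$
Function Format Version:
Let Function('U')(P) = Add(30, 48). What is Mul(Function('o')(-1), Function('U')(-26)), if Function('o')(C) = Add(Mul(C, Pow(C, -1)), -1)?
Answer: 0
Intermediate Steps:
Function('U')(P) = 78
Function('o')(C) = 0 (Function('o')(C) = Add(1, -1) = 0)
Mul(Function('o')(-1), Function('U')(-26)) = Mul(0, 78) = 0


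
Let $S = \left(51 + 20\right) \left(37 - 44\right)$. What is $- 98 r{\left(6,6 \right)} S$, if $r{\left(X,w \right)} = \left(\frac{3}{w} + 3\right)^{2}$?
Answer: $\frac{1193297}{2} \approx 5.9665 \cdot 10^{5}$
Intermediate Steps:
$S = -497$ ($S = 71 \left(-7\right) = -497$)
$r{\left(X,w \right)} = \left(3 + \frac{3}{w}\right)^{2}$
$- 98 r{\left(6,6 \right)} S = - 98 \frac{9 \left(1 + 6\right)^{2}}{36} \left(-497\right) = - 98 \cdot 9 \cdot \frac{1}{36} \cdot 7^{2} \left(-497\right) = - 98 \cdot 9 \cdot \frac{1}{36} \cdot 49 \left(-497\right) = \left(-98\right) \frac{49}{4} \left(-497\right) = \left(- \frac{2401}{2}\right) \left(-497\right) = \frac{1193297}{2}$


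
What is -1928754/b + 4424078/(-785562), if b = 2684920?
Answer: -3348362838377/527292781260 ≈ -6.3501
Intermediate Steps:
-1928754/b + 4424078/(-785562) = -1928754/2684920 + 4424078/(-785562) = -1928754*1/2684920 + 4424078*(-1/785562) = -964377/1342460 - 2212039/392781 = -3348362838377/527292781260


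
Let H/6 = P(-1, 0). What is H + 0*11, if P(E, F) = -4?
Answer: -24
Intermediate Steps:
H = -24 (H = 6*(-4) = -24)
H + 0*11 = -24 + 0*11 = -24 + 0 = -24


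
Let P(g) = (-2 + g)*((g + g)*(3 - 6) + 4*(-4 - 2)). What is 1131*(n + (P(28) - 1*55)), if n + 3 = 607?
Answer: -5025033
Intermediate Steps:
n = 604 (n = -3 + 607 = 604)
P(g) = (-24 - 6*g)*(-2 + g) (P(g) = (-2 + g)*((2*g)*(-3) + 4*(-6)) = (-2 + g)*(-6*g - 24) = (-2 + g)*(-24 - 6*g) = (-24 - 6*g)*(-2 + g))
1131*(n + (P(28) - 1*55)) = 1131*(604 + ((48 - 12*28 - 6*28²) - 1*55)) = 1131*(604 + ((48 - 336 - 6*784) - 55)) = 1131*(604 + ((48 - 336 - 4704) - 55)) = 1131*(604 + (-4992 - 55)) = 1131*(604 - 5047) = 1131*(-4443) = -5025033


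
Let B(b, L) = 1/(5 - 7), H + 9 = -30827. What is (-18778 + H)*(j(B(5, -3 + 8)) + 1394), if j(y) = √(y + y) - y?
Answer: -69186723 - 49614*I ≈ -6.9187e+7 - 49614.0*I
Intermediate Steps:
H = -30836 (H = -9 - 30827 = -30836)
B(b, L) = -½ (B(b, L) = 1/(-2) = -½)
j(y) = -y + √2*√y (j(y) = √(2*y) - y = √2*√y - y = -y + √2*√y)
(-18778 + H)*(j(B(5, -3 + 8)) + 1394) = (-18778 - 30836)*((-1*(-½) + √2*√(-½)) + 1394) = -49614*((½ + √2*(I*√2/2)) + 1394) = -49614*((½ + I) + 1394) = -49614*(2789/2 + I) = -69186723 - 49614*I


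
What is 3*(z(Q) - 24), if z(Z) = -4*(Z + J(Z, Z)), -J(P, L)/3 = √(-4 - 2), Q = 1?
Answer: -84 + 36*I*√6 ≈ -84.0 + 88.182*I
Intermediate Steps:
J(P, L) = -3*I*√6 (J(P, L) = -3*√(-4 - 2) = -3*I*√6)
z(Z) = -4*Z + 12*I*√6 (z(Z) = -4*(Z - 3*I*√6) = -4*Z + 12*I*√6)
3*(z(Q) - 24) = 3*((-4*1 + 12*I*√6) - 24) = 3*((-4 + 12*I*√6) - 24) = 3*(-28 + 12*I*√6) = -84 + 36*I*√6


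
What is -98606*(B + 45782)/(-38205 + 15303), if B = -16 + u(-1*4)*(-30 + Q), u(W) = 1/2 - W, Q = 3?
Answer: 409165597/2082 ≈ 1.9653e+5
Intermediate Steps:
u(W) = 1/2 - W
B = -275/2 (B = -16 + (1/2 - (-1)*4)*(-30 + 3) = -16 + (1/2 - 1*(-4))*(-27) = -16 + (1/2 + 4)*(-27) = -16 + (9/2)*(-27) = -16 - 243/2 = -275/2 ≈ -137.50)
-98606*(B + 45782)/(-38205 + 15303) = -98606*(-275/2 + 45782)/(-38205 + 15303) = -98606/((-22902/91289/2)) = -98606/((-22902*2/91289)) = -98606/(-4164/8299) = -98606*(-8299/4164) = 409165597/2082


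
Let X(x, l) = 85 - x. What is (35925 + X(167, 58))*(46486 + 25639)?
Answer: 2585176375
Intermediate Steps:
(35925 + X(167, 58))*(46486 + 25639) = (35925 + (85 - 1*167))*(46486 + 25639) = (35925 + (85 - 167))*72125 = (35925 - 82)*72125 = 35843*72125 = 2585176375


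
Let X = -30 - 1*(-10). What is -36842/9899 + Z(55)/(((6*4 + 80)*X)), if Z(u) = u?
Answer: -15435161/4117984 ≈ -3.7482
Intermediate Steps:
X = -20 (X = -30 + 10 = -20)
-36842/9899 + Z(55)/(((6*4 + 80)*X)) = -36842/9899 + 55/(((6*4 + 80)*(-20))) = -36842*1/9899 + 55/(((24 + 80)*(-20))) = -36842/9899 + 55/((104*(-20))) = -36842/9899 + 55/(-2080) = -36842/9899 + 55*(-1/2080) = -36842/9899 - 11/416 = -15435161/4117984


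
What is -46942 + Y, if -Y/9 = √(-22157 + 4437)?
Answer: -46942 - 18*I*√4430 ≈ -46942.0 - 1198.0*I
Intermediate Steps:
Y = -18*I*√4430 (Y = -9*√(-22157 + 4437) = -18*I*√4430 ≈ -1198.0*I)
-46942 + Y = -46942 - 18*I*√4430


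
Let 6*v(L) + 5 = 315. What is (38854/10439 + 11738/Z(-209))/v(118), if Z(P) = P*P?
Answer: 496285788/6425256695 ≈ 0.077240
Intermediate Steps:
Z(P) = P**2
v(L) = 155/3 (v(L) = -5/6 + (1/6)*315 = -5/6 + 105/2 = 155/3)
(38854/10439 + 11738/Z(-209))/v(118) = (38854/10439 + 11738/((-209)**2))/(155/3) = (38854*(1/10439) + 11738/43681)*(3/155) = (38854/10439 + 11738*(1/43681))*(3/155) = (38854/10439 + 11738/43681)*(3/155) = (165428596/41453269)*(3/155) = 496285788/6425256695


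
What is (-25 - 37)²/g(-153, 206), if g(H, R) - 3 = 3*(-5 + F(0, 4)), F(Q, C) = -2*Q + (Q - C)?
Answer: -961/6 ≈ -160.17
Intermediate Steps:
F(Q, C) = -C - Q
g(H, R) = -24 (g(H, R) = 3 + 3*(-5 + (-1*4 - 1*0)) = 3 + 3*(-5 + (-4 + 0)) = 3 + 3*(-5 - 4) = 3 + 3*(-9) = 3 - 27 = -24)
(-25 - 37)²/g(-153, 206) = (-25 - 37)²/(-24) = (-62)²*(-1/24) = 3844*(-1/24) = -961/6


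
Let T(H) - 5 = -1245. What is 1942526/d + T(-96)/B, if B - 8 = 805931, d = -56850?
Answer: -782813977957/22908816075 ≈ -34.171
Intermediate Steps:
T(H) = -1240 (T(H) = 5 - 1245 = -1240)
B = 805939 (B = 8 + 805931 = 805939)
1942526/d + T(-96)/B = 1942526/(-56850) - 1240/805939 = 1942526*(-1/56850) - 1240*1/805939 = -971263/28425 - 1240/805939 = -782813977957/22908816075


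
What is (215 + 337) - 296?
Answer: 256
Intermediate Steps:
(215 + 337) - 296 = 552 - 296 = 256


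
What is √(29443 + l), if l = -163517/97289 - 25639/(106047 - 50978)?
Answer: √845069170451941628257379/5357607941 ≈ 171.58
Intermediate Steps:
l = -11499110344/5357607941 (l = -163517*1/97289 - 25639/55069 = -163517/97289 - 25639*1/55069 = -163517/97289 - 25639/55069 = -11499110344/5357607941 ≈ -2.1463)
√(29443 + l) = √(29443 - 11499110344/5357607941) = √(157732551496519/5357607941) = √845069170451941628257379/5357607941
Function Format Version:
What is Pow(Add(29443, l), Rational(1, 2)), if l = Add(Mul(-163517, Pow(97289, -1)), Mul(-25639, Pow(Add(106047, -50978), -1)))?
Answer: Mul(Rational(1, 5357607941), Pow(845069170451941628257379, Rational(1, 2))) ≈ 171.58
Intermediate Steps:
l = Rational(-11499110344, 5357607941) (l = Add(Mul(-163517, Rational(1, 97289)), Mul(-25639, Pow(55069, -1))) = Add(Rational(-163517, 97289), Mul(-25639, Rational(1, 55069))) = Add(Rational(-163517, 97289), Rational(-25639, 55069)) = Rational(-11499110344, 5357607941) ≈ -2.1463)
Pow(Add(29443, l), Rational(1, 2)) = Pow(Add(29443, Rational(-11499110344, 5357607941)), Rational(1, 2)) = Pow(Rational(157732551496519, 5357607941), Rational(1, 2)) = Mul(Rational(1, 5357607941), Pow(845069170451941628257379, Rational(1, 2)))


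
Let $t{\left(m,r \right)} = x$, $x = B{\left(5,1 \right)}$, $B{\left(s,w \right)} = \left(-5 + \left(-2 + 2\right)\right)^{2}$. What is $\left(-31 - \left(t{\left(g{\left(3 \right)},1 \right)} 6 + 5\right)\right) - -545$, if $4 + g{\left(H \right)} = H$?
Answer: $359$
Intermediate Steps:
$g{\left(H \right)} = -4 + H$
$B{\left(s,w \right)} = 25$ ($B{\left(s,w \right)} = \left(-5 + 0\right)^{2} = \left(-5\right)^{2} = 25$)
$x = 25$
$t{\left(m,r \right)} = 25$
$\left(-31 - \left(t{\left(g{\left(3 \right)},1 \right)} 6 + 5\right)\right) - -545 = \left(-31 - \left(25 \cdot 6 + 5\right)\right) - -545 = \left(-31 - \left(150 + 5\right)\right) + 545 = \left(-31 - 155\right) + 545 = -186 + 545 = 359$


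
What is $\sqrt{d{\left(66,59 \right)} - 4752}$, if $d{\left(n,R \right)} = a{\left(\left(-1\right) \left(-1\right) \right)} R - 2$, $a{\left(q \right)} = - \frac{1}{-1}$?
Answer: $i \sqrt{4695} \approx 68.52 i$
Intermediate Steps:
$a{\left(q \right)} = 1$ ($a{\left(q \right)} = \left(-1\right) \left(-1\right) = 1$)
$d{\left(n,R \right)} = -2 + R$ ($d{\left(n,R \right)} = 1 R - 2 = R - 2 = -2 + R$)
$\sqrt{d{\left(66,59 \right)} - 4752} = \sqrt{\left(-2 + 59\right) - 4752} = \sqrt{57 - 4752} = \sqrt{-4695} = i \sqrt{4695}$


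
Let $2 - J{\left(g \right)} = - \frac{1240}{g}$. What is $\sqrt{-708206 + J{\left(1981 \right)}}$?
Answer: $\frac{2 i \sqrt{694811425301}}{1981} \approx 841.55 i$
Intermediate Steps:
$J{\left(g \right)} = 2 + \frac{1240}{g}$ ($J{\left(g \right)} = 2 - - \frac{1240}{g} = 2 + \frac{1240}{g}$)
$\sqrt{-708206 + J{\left(1981 \right)}} = \sqrt{-708206 + \left(2 + \frac{1240}{1981}\right)} = \sqrt{-708206 + \frac{5202}{1981}} = \sqrt{- \frac{1402950884}{1981}} = \frac{2 i \sqrt{694811425301}}{1981}$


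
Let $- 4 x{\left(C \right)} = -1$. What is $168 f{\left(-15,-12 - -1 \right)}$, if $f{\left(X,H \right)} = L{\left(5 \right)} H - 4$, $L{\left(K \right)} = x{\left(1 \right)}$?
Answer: $-1134$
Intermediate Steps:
$x{\left(C \right)} = \frac{1}{4}$ ($x{\left(C \right)} = \left(- \frac{1}{4}\right) \left(-1\right) = \frac{1}{4}$)
$L{\left(K \right)} = \frac{1}{4}$
$f{\left(X,H \right)} = -4 + \frac{H}{4}$ ($f{\left(X,H \right)} = \frac{H}{4} - 4 = -4 + \frac{H}{4}$)
$168 f{\left(-15,-12 - -1 \right)} = 168 \left(-4 + \frac{-12 - -1}{4}\right) = 168 \left(-4 + \frac{-12 + 1}{4}\right) = 168 \left(-4 + \frac{1}{4} \left(-11\right)\right) = 168 \left(-4 - \frac{11}{4}\right) = 168 \left(- \frac{27}{4}\right) = -1134$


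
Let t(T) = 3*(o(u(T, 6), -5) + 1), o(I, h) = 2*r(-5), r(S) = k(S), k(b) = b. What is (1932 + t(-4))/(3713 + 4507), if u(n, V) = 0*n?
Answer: 127/548 ≈ 0.23175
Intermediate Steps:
r(S) = S
u(n, V) = 0
o(I, h) = -10 (o(I, h) = 2*(-5) = -10)
t(T) = -27 (t(T) = 3*(-10 + 1) = 3*(-9) = -27)
(1932 + t(-4))/(3713 + 4507) = (1932 - 27)/(3713 + 4507) = 1905/8220 = 1905*(1/8220) = 127/548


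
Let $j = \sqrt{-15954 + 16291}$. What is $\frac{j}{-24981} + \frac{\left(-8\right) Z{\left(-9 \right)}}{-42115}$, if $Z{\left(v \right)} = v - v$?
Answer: $- \frac{\sqrt{337}}{24981} \approx -0.00073486$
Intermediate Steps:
$Z{\left(v \right)} = 0$
$j = \sqrt{337} \approx 18.358$
$\frac{j}{-24981} + \frac{\left(-8\right) Z{\left(-9 \right)}}{-42115} = \frac{\sqrt{337}}{-24981} + \frac{\left(-8\right) 0}{-42115} = \sqrt{337} \left(- \frac{1}{24981}\right) + 0 \left(- \frac{1}{42115}\right) = - \frac{\sqrt{337}}{24981} + 0 = - \frac{\sqrt{337}}{24981}$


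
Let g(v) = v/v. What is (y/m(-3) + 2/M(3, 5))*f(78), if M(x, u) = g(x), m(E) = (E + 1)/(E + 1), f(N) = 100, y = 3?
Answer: 500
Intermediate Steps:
g(v) = 1
m(E) = 1 (m(E) = (1 + E)/(1 + E) = 1)
M(x, u) = 1
(y/m(-3) + 2/M(3, 5))*f(78) = (3/1 + 2/1)*100 = (3*1 + 2*1)*100 = (3 + 2)*100 = 5*100 = 500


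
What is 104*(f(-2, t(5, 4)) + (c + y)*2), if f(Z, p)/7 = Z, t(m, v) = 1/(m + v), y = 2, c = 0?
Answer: -1040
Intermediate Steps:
f(Z, p) = 7*Z
104*(f(-2, t(5, 4)) + (c + y)*2) = 104*(7*(-2) + (0 + 2)*2) = 104*(-14 + 2*2) = 104*(-14 + 4) = 104*(-10) = -1040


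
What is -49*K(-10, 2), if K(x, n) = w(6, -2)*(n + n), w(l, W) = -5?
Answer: 980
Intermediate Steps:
K(x, n) = -10*n (K(x, n) = -5*(n + n) = -10*n)
-49*K(-10, 2) = -(-490)*2 = -49*(-20) = 980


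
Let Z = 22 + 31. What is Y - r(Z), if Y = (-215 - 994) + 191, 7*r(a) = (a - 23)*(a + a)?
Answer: -10306/7 ≈ -1472.3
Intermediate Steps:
Z = 53
r(a) = 2*a*(-23 + a)/7 (r(a) = ((a - 23)*(a + a))/7 = ((-23 + a)*(2*a))/7 = (2*a*(-23 + a))/7 = 2*a*(-23 + a)/7)
Y = -1018 (Y = -1209 + 191 = -1018)
Y - r(Z) = -1018 - 2*53*(-23 + 53)/7 = -1018 - 2*53*30/7 = -1018 - 1*3180/7 = -1018 - 3180/7 = -10306/7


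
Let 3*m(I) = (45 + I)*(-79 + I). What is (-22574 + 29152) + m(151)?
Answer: 11282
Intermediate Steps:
m(I) = (-79 + I)*(45 + I)/3 (m(I) = ((45 + I)*(-79 + I))/3 = ((-79 + I)*(45 + I))/3 = (-79 + I)*(45 + I)/3)
(-22574 + 29152) + m(151) = (-22574 + 29152) + (-1185 - 34/3*151 + (⅓)*151²) = 6578 + (-1185 - 5134/3 + (⅓)*22801) = 6578 + (-1185 - 5134/3 + 22801/3) = 6578 + 4704 = 11282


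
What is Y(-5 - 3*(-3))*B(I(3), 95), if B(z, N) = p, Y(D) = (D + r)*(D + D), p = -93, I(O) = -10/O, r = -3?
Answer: -744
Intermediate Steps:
Y(D) = 2*D*(-3 + D) (Y(D) = (D - 3)*(D + D) = (-3 + D)*(2*D) = 2*D*(-3 + D))
B(z, N) = -93
Y(-5 - 3*(-3))*B(I(3), 95) = (2*(-5 - 3*(-3))*(-3 + (-5 - 3*(-3))))*(-93) = (2*(-5 + 9)*(-3 + (-5 + 9)))*(-93) = (2*4*(-3 + 4))*(-93) = (2*4*1)*(-93) = 8*(-93) = -744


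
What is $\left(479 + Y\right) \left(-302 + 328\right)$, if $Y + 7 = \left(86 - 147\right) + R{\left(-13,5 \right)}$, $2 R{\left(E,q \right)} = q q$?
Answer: $11011$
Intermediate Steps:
$R{\left(E,q \right)} = \frac{q^{2}}{2}$ ($R{\left(E,q \right)} = \frac{q q}{2} = \frac{q^{2}}{2}$)
$Y = - \frac{111}{2}$ ($Y = -7 + \left(\left(86 - 147\right) + \frac{5^{2}}{2}\right) = -7 + \left(-61 + \frac{1}{2} \cdot 25\right) = -7 + \left(-61 + \frac{25}{2}\right) = -7 - \frac{97}{2} = - \frac{111}{2} \approx -55.5$)
$\left(479 + Y\right) \left(-302 + 328\right) = \left(479 - \frac{111}{2}\right) \left(-302 + 328\right) = \frac{847}{2} \cdot 26 = 11011$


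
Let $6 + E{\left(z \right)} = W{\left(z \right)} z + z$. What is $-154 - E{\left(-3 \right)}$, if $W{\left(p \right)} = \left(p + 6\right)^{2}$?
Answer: $-118$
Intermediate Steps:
$W{\left(p \right)} = \left(6 + p\right)^{2}$
$E{\left(z \right)} = -6 + z + z \left(6 + z\right)^{2}$ ($E{\left(z \right)} = -6 + \left(\left(6 + z\right)^{2} z + z\right) = -6 + \left(z \left(6 + z\right)^{2} + z\right) = -6 + \left(z + z \left(6 + z\right)^{2}\right) = -6 + z + z \left(6 + z\right)^{2}$)
$-154 - E{\left(-3 \right)} = -154 - \left(-6 - 3 - 3 \left(6 - 3\right)^{2}\right) = -154 - \left(-6 - 3 - 3 \cdot 3^{2}\right) = -154 - \left(-6 - 3 - 27\right) = -154 - -36 = -154 + 36 = -118$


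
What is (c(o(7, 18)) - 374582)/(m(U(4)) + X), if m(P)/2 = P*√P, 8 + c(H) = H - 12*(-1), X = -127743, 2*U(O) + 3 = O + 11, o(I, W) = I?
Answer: 5316535917/1813141465 + 499428*√6/1813141465 ≈ 2.9329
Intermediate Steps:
U(O) = 4 + O/2 (U(O) = -3/2 + (O + 11)/2 = -3/2 + (11 + O)/2 = -3/2 + (11/2 + O/2) = 4 + O/2)
c(H) = 4 + H (c(H) = -8 + (H - 12*(-1)) = -8 + (H + 12) = -8 + (12 + H) = 4 + H)
m(P) = 2*P^(3/2) (m(P) = 2*(P*√P) = 2*P^(3/2))
(c(o(7, 18)) - 374582)/(m(U(4)) + X) = ((4 + 7) - 374582)/(2*(4 + (½)*4)^(3/2) - 127743) = (11 - 374582)/(2*(4 + 2)^(3/2) - 127743) = -374571/(2*6^(3/2) - 127743) = -374571/(2*(6*√6) - 127743) = -374571/(12*√6 - 127743) = -374571/(-127743 + 12*√6)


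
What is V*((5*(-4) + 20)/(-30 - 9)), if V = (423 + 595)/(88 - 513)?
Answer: 0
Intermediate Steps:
V = -1018/425 (V = 1018/(-425) = 1018*(-1/425) = -1018/425 ≈ -2.3953)
V*((5*(-4) + 20)/(-30 - 9)) = -1018*(5*(-4) + 20)/(425*(-30 - 9)) = -1018*(-20 + 20)/(425*(-39)) = -0*(-1)/39 = -1018/425*0 = 0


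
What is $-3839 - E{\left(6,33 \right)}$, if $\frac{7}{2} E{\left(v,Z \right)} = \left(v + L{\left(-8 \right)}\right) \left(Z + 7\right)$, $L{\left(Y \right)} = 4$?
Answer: $- \frac{27673}{7} \approx -3953.3$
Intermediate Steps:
$E{\left(v,Z \right)} = \frac{2 \left(4 + v\right) \left(7 + Z\right)}{7}$ ($E{\left(v,Z \right)} = \frac{2 \left(v + 4\right) \left(Z + 7\right)}{7} = \frac{2 \left(4 + v\right) \left(7 + Z\right)}{7}$)
$-3839 - E{\left(6,33 \right)} = -3839 - \left(8 + 2 \cdot 6 + \frac{8}{7} \cdot 33 + \frac{2}{7} \cdot 33 \cdot 6\right) = -3839 - \left(8 + 12 + \frac{264}{7} + \frac{396}{7}\right) = -3839 - \frac{800}{7} = - \frac{27673}{7}$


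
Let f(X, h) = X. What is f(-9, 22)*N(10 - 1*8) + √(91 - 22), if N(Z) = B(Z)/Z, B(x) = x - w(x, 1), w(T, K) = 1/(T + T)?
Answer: -63/8 + √69 ≈ 0.43162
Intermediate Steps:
w(T, K) = 1/(2*T)
B(x) = x - 1/(2*x)
N(Z) = (Z - 1/(2*Z))/Z
f(-9, 22)*N(10 - 1*8) + √(91 - 22) = -9*(1 - 1/(2*(10 - 1*8)²)) + √(91 - 22) = -9*(1 - 1/(2*(10 - 8)²)) + √69 = -9*(1 - ½/2²) + √69 = -9*(1 - ½*¼) + √69 = -9*(1 - ⅛) + √69 = -9*7/8 + √69 = -63/8 + √69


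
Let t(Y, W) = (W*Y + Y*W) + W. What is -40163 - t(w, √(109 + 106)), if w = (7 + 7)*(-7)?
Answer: -40163 + 195*√215 ≈ -37304.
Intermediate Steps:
w = -98 (w = 14*(-7) = -98)
t(Y, W) = W + 2*W*Y (t(Y, W) = (W*Y + W*Y) + W = 2*W*Y + W = W + 2*W*Y)
-40163 - t(w, √(109 + 106)) = -40163 - √(109 + 106)*(1 + 2*(-98)) = -40163 - √215*(1 - 196) = -40163 - √215*(-195) = -40163 - (-195)*√215 = -40163 + 195*√215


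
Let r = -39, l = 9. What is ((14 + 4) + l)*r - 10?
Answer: -1063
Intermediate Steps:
((14 + 4) + l)*r - 10 = ((14 + 4) + 9)*(-39) - 10 = (18 + 9)*(-39) - 10 = 27*(-39) - 10 = -1053 - 10 = -1063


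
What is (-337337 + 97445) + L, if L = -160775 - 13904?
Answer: -414571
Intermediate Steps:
L = -174679
(-337337 + 97445) + L = (-337337 + 97445) - 174679 = -239892 - 174679 = -414571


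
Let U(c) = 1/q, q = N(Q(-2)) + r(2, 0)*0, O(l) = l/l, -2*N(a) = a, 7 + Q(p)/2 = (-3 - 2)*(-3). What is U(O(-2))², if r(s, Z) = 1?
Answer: 1/64 ≈ 0.015625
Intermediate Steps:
Q(p) = 16 (Q(p) = -14 + 2*((-3 - 2)*(-3)) = -14 + 2*(-5*(-3)) = -14 + 2*15 = -14 + 30 = 16)
N(a) = -a/2
O(l) = 1
q = -8 (q = -½*16 + 1*0 = -8 + 0 = -8)
U(c) = -⅛ (U(c) = 1/(-8) = -⅛)
U(O(-2))² = (-⅛)² = 1/64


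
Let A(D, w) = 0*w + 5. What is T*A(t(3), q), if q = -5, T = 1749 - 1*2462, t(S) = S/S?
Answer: -3565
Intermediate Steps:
t(S) = 1
T = -713 (T = 1749 - 2462 = -713)
A(D, w) = 5 (A(D, w) = 0 + 5 = 5)
T*A(t(3), q) = -713*5 = -3565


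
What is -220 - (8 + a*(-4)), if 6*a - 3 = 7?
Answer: -664/3 ≈ -221.33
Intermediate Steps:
a = 5/3 (a = ½ + (⅙)*7 = ½ + 7/6 = 5/3 ≈ 1.6667)
-220 - (8 + a*(-4)) = -220 - (8 + (5/3)*(-4)) = -220 - (8 - 20/3) = -220 - 1*4/3 = -220 - 4/3 = -664/3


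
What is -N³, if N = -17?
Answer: 4913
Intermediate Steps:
-N³ = -1*(-17)³ = -1*(-4913) = 4913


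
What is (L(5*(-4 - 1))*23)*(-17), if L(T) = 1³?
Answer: -391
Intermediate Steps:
L(T) = 1
(L(5*(-4 - 1))*23)*(-17) = (1*23)*(-17) = 23*(-17) = -391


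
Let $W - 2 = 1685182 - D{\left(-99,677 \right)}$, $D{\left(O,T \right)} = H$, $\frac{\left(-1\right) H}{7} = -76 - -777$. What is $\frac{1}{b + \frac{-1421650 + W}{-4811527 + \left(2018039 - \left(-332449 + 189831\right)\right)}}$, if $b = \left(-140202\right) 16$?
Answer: $- \frac{2650870}{5946516680281} \approx -4.4579 \cdot 10^{-7}$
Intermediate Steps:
$H = -4907$ ($H = - 7 \left(-76 - -777\right) = - 7 \left(-76 + 777\right) = \left(-7\right) 701 = -4907$)
$D{\left(O,T \right)} = -4907$
$W = 1690091$ ($W = 2 + \left(1685182 - -4907\right) = 2 + \left(1685182 + 4907\right) = 2 + 1690089 = 1690091$)
$b = -2243232$
$\frac{1}{b + \frac{-1421650 + W}{-4811527 + \left(2018039 - \left(-332449 + 189831\right)\right)}} = \frac{1}{-2243232 + \frac{-1421650 + 1690091}{-4811527 + \left(2018039 - \left(-332449 + 189831\right)\right)}} = \frac{1}{-2243232 + \frac{268441}{-4811527 + \left(2018039 - -142618\right)}} = \frac{1}{-2243232 + \frac{268441}{-4811527 + \left(2018039 + 142618\right)}} = \frac{1}{-2243232 + \frac{268441}{-4811527 + 2160657}} = \frac{1}{-2243232 + \frac{268441}{-2650870}} = \frac{1}{-2243232 + 268441 \left(- \frac{1}{2650870}\right)} = \frac{1}{-2243232 - \frac{268441}{2650870}} = \frac{1}{- \frac{5946516680281}{2650870}} = - \frac{2650870}{5946516680281}$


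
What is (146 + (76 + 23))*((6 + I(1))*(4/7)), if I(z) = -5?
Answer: 140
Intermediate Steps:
(146 + (76 + 23))*((6 + I(1))*(4/7)) = (146 + (76 + 23))*((6 - 5)*(4/7)) = (146 + 99)*(1*(4*(⅐))) = 245*(1*(4/7)) = 245*(4/7) = 140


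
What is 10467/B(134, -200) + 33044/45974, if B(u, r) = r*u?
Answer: 202184671/616051600 ≈ 0.32819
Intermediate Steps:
10467/B(134, -200) + 33044/45974 = 10467/((-200*134)) + 33044/45974 = 10467/(-26800) + 33044*(1/45974) = 10467*(-1/26800) + 16522/22987 = -10467/26800 + 16522/22987 = 202184671/616051600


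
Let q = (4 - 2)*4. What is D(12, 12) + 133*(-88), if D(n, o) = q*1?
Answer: -11696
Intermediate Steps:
q = 8 (q = 2*4 = 8)
D(n, o) = 8 (D(n, o) = 8*1 = 8)
D(12, 12) + 133*(-88) = 8 + 133*(-88) = 8 - 11704 = -11696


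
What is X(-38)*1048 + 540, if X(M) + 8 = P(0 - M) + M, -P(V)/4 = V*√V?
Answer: -47668 - 159296*√38 ≈ -1.0296e+6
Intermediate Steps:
P(V) = -4*V^(3/2) (P(V) = -4*V*√V = -4*V^(3/2))
X(M) = -8 + M - 4*(-M)^(3/2) (X(M) = -8 + (-4*(0 - M)^(3/2) + M) = -8 + (-4*(-M)^(3/2) + M) = -8 + (M - 4*(-M)^(3/2)) = -8 + M - 4*(-M)^(3/2))
X(-38)*1048 + 540 = (-8 - 38 - 4*38^(3/2))*1048 + 540 = (-8 - 38 - 152*√38)*1048 + 540 = (-46 - 152*√38)*1048 + 540 = (-48208 - 159296*√38) + 540 = -47668 - 159296*√38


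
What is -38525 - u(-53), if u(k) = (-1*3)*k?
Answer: -38684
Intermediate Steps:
u(k) = -3*k
-38525 - u(-53) = -38525 - (-3)*(-53) = -38525 - 1*159 = -38525 - 159 = -38684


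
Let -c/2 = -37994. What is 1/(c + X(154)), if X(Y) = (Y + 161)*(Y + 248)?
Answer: 1/202618 ≈ 4.9354e-6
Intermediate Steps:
c = 75988 (c = -2*(-37994) = 75988)
X(Y) = (161 + Y)*(248 + Y)
1/(c + X(154)) = 1/(75988 + (39928 + 154² + 409*154)) = 1/(75988 + (39928 + 23716 + 62986)) = 1/(75988 + 126630) = 1/202618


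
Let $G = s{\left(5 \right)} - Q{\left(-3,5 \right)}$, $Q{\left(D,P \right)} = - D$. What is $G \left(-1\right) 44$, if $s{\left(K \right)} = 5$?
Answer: $-88$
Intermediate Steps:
$G = 2$ ($G = 5 - \left(-1\right) \left(-3\right) = 5 - 3 = 2$)
$G \left(-1\right) 44 = 2 \left(-1\right) 44 = \left(-2\right) 44 = -88$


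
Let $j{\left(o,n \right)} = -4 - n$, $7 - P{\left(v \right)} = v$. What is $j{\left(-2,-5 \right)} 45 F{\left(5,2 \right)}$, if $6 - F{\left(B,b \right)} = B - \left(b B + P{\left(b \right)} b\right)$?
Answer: $945$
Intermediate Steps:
$P{\left(v \right)} = 7 - v$
$F{\left(B,b \right)} = 6 - B + B b + b \left(7 - b\right)$ ($F{\left(B,b \right)} = 6 - \left(B - \left(b B + \left(7 - b\right) b\right)\right) = 6 - \left(B - \left(B b + b \left(7 - b\right)\right)\right) = 6 - \left(B - B b - b \left(7 - b\right)\right) = 6 + \left(- B + B b + b \left(7 - b\right)\right) = 6 - B + B b + b \left(7 - b\right)$)
$j{\left(-2,-5 \right)} 45 F{\left(5,2 \right)} = \left(-4 - -5\right) 45 \left(6 - 5 + 5 \cdot 2 - 2 \left(-7 + 2\right)\right) = \left(-4 + 5\right) 45 \left(6 - 5 + 10 - 2 \left(-5\right)\right) = 1 \cdot 45 \left(6 - 5 + 10 + 10\right) = 45 \cdot 21 = 945$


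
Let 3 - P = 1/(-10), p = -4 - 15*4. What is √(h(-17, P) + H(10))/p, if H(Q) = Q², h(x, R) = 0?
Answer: -5/32 ≈ -0.15625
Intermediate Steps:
p = -64 (p = -4 - 60 = -64)
P = 31/10 (P = 3 - 1/(-10) = 3 - 1*(-⅒) = 3 + ⅒ = 31/10 ≈ 3.1000)
√(h(-17, P) + H(10))/p = √(0 + 10²)/(-64) = √(0 + 100)*(-1/64) = √100*(-1/64) = 10*(-1/64) = -5/32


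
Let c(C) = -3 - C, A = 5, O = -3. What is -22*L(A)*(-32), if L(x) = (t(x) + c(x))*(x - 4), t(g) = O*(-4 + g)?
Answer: -7744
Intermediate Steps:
t(g) = 12 - 3*g (t(g) = -3*(-4 + g) = 12 - 3*g)
L(x) = (-4 + x)*(9 - 4*x) (L(x) = ((12 - 3*x) + (-3 - x))*(x - 4) = (9 - 4*x)*(-4 + x) = (-4 + x)*(9 - 4*x))
-22*L(A)*(-32) = -22*(-36 - 4*5² + 25*5)*(-32) = -22*(-36 - 4*25 + 125)*(-32) = -22*(-36 - 100 + 125)*(-32) = -22*(-11)*(-32) = 242*(-32) = -7744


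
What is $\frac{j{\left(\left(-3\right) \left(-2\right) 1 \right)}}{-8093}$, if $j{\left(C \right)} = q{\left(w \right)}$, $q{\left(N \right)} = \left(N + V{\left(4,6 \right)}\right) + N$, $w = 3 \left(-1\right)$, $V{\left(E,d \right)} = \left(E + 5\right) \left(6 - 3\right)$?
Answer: $- \frac{21}{8093} \approx -0.0025948$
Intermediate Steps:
$V{\left(E,d \right)} = 15 + 3 E$ ($V{\left(E,d \right)} = \left(5 + E\right) 3 = 15 + 3 E$)
$w = -3$
$q{\left(N \right)} = 27 + 2 N$ ($q{\left(N \right)} = \left(N + \left(15 + 3 \cdot 4\right)\right) + N = \left(N + \left(15 + 12\right)\right) + N = \left(N + 27\right) + N = \left(27 + N\right) + N = 27 + 2 N$)
$j{\left(C \right)} = 21$ ($j{\left(C \right)} = 27 + 2 \left(-3\right) = 27 - 6 = 21$)
$\frac{j{\left(\left(-3\right) \left(-2\right) 1 \right)}}{-8093} = \frac{21}{-8093} = 21 \left(- \frac{1}{8093}\right) = - \frac{21}{8093}$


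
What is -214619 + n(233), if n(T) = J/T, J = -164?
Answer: -50006391/233 ≈ -2.1462e+5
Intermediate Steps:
n(T) = -164/T
-214619 + n(233) = -214619 - 164/233 = -50006391/233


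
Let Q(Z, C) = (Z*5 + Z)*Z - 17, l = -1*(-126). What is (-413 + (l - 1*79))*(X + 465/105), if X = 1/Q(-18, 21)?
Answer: -21866304/13489 ≈ -1621.0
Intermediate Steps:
l = 126
Q(Z, C) = -17 + 6*Z**2 (Q(Z, C) = (5*Z + Z)*Z - 17 = (6*Z)*Z - 17 = 6*Z**2 - 17 = -17 + 6*Z**2)
X = 1/1927 (X = 1/(-17 + 6*(-18)**2) = 1/(-17 + 6*324) = 1/(-17 + 1944) = 1/1927 ≈ 0.00051894)
(-413 + (l - 1*79))*(X + 465/105) = (-413 + (126 - 1*79))*(1/1927 + 465/105) = (-413 + (126 - 79))*(1/1927 + 465*(1/105)) = (-413 + 47)*(1/1927 + 31/7) = -366*59744/13489 = -21866304/13489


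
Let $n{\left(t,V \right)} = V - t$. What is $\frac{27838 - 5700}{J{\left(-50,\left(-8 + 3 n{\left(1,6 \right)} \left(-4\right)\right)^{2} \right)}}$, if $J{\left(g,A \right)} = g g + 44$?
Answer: $\frac{11069}{1272} \approx 8.702$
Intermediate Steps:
$J{\left(g,A \right)} = 44 + g^{2}$ ($J{\left(g,A \right)} = g^{2} + 44 = 44 + g^{2}$)
$\frac{27838 - 5700}{J{\left(-50,\left(-8 + 3 n{\left(1,6 \right)} \left(-4\right)\right)^{2} \right)}} = \frac{27838 - 5700}{44 + \left(-50\right)^{2}} = \frac{22138}{44 + 2500} = \frac{22138}{2544} = 22138 \cdot \frac{1}{2544} = \frac{11069}{1272}$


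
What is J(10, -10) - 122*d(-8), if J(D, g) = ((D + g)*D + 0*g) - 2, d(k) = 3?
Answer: -368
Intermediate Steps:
J(D, g) = -2 + D*(D + g) (J(D, g) = (D*(D + g) + 0) - 2 = D*(D + g) - 2 = -2 + D*(D + g))
J(10, -10) - 122*d(-8) = (-2 + 10² + 10*(-10)) - 122*3 = (-2 + 100 - 100) - 366 = -2 - 366 = -368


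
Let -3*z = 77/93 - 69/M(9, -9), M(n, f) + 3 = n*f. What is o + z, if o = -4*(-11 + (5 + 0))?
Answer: 183193/7812 ≈ 23.450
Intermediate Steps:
M(n, f) = -3 + f*n (M(n, f) = -3 + n*f = -3 + f*n)
z = -4295/7812 (z = -(77/93 - 69/(-3 - 9*9))/3 = -(77*(1/93) - 69/(-3 - 81))/3 = -(77/93 - 69/(-84))/3 = -(77/93 - 69*(-1/84))/3 = -(77/93 + 23/28)/3 = -1/3*4295/2604 = -4295/7812 ≈ -0.54980)
o = 24 (o = -4*(-11 + 5) = -4*(-6) = 24)
o + z = 24 - 4295/7812 = 183193/7812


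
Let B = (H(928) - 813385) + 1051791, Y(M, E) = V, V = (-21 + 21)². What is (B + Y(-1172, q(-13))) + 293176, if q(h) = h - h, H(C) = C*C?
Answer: 1392766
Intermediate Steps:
V = 0 (V = 0² = 0)
H(C) = C²
q(h) = 0
Y(M, E) = 0
B = 1099590 (B = (928² - 813385) + 1051791 = (861184 - 813385) + 1051791 = 47799 + 1051791 = 1099590)
(B + Y(-1172, q(-13))) + 293176 = (1099590 + 0) + 293176 = 1099590 + 293176 = 1392766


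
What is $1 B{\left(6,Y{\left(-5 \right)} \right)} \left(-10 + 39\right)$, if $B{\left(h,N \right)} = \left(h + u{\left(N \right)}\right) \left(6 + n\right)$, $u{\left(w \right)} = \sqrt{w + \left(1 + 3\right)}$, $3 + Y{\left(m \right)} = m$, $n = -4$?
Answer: $348 + 116 i \approx 348.0 + 116.0 i$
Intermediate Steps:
$Y{\left(m \right)} = -3 + m$
$u{\left(w \right)} = \sqrt{4 + w}$ ($u{\left(w \right)} = \sqrt{w + 4} = \sqrt{4 + w}$)
$B{\left(h,N \right)} = 2 h + 2 \sqrt{4 + N}$ ($B{\left(h,N \right)} = \left(h + \sqrt{4 + N}\right) \left(6 - 4\right) = \left(h + \sqrt{4 + N}\right) 2 = 2 h + 2 \sqrt{4 + N}$)
$1 B{\left(6,Y{\left(-5 \right)} \right)} \left(-10 + 39\right) = 1 \left(2 \cdot 6 + 2 \sqrt{4 - 8}\right) \left(-10 + 39\right) = 1 \left(12 + 2 \sqrt{4 - 8}\right) 29 = 1 \left(12 + 2 \sqrt{-4}\right) 29 = 1 \left(12 + 2 \cdot 2 i\right) 29 = 1 \left(12 + 4 i\right) 29 = \left(12 + 4 i\right) 29 = 348 + 116 i$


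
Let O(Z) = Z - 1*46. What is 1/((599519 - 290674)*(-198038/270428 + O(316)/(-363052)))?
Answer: -322958639/73118147062355 ≈ -4.4169e-6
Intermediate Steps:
O(Z) = -46 + Z (O(Z) = Z - 46 = -46 + Z)
1/((599519 - 290674)*(-198038/270428 + O(316)/(-363052))) = 1/((599519 - 290674)*(-198038/270428 + (-46 + 316)/(-363052))) = 1/(308845*(-198038*1/270428 + 270*(-1/363052))) = 1/(308845*(-99019/135214 - 135/181526)) = 1/(308845*(-4498194221/6136214141)) = (1/308845)*(-6136214141/4498194221) = -322958639/73118147062355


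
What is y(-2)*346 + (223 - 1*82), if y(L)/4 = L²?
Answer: 5677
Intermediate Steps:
y(L) = 4*L²
y(-2)*346 + (223 - 1*82) = (4*(-2)²)*346 + (223 - 1*82) = (4*4)*346 + (223 - 82) = 16*346 + 141 = 5536 + 141 = 5677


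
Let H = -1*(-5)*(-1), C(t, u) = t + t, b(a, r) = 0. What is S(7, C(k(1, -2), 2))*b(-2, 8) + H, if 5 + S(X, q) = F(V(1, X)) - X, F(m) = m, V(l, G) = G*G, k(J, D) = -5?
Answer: -5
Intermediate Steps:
V(l, G) = G²
C(t, u) = 2*t
S(X, q) = -5 + X² - X (S(X, q) = -5 + (X² - X) = -5 + X² - X)
H = -5 (H = 5*(-1) = -5)
S(7, C(k(1, -2), 2))*b(-2, 8) + H = (-5 + 7² - 1*7)*0 - 5 = (-5 + 49 - 7)*0 - 5 = 37*0 - 5 = 0 - 5 = -5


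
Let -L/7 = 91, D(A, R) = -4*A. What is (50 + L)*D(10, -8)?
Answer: 23480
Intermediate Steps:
L = -637 (L = -7*91 = -637)
(50 + L)*D(10, -8) = (50 - 637)*(-4*10) = -587*(-40) = 23480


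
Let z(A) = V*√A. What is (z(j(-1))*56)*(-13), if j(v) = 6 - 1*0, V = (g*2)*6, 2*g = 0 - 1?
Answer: 4368*√6 ≈ 10699.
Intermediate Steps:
g = -½ (g = (0 - 1)/2 = (½)*(-1) = -½ ≈ -0.50000)
V = -6 (V = -½*2*6 = -1*6 = -6)
j(v) = 6 (j(v) = 6 + 0 = 6)
z(A) = -6*√A
(z(j(-1))*56)*(-13) = (-6*√6*56)*(-13) = -336*√6*(-13) = 4368*√6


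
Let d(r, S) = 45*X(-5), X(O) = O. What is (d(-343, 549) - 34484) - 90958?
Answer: -125667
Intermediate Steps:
d(r, S) = -225 (d(r, S) = 45*(-5) = -225)
(d(-343, 549) - 34484) - 90958 = (-225 - 34484) - 90958 = -34709 - 90958 = -125667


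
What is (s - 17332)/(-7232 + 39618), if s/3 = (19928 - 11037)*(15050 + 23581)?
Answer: 1030387331/32386 ≈ 31816.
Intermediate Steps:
s = 1030404663 (s = 3*((19928 - 11037)*(15050 + 23581)) = 3*(8891*38631) = 3*343468221 = 1030404663)
(s - 17332)/(-7232 + 39618) = (1030404663 - 17332)/(-7232 + 39618) = 1030387331/32386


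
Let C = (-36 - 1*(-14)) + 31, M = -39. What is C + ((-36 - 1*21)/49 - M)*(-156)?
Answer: -288783/49 ≈ -5893.5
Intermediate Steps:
C = 9 (C = (-36 + 14) + 31 = -22 + 31 = 9)
C + ((-36 - 1*21)/49 - M)*(-156) = 9 + ((-36 - 1*21)/49 - 1*(-39))*(-156) = 9 + ((-36 - 21)*(1/49) + 39)*(-156) = 9 + (-57*1/49 + 39)*(-156) = 9 + (-57/49 + 39)*(-156) = 9 + (1854/49)*(-156) = 9 - 289224/49 = -288783/49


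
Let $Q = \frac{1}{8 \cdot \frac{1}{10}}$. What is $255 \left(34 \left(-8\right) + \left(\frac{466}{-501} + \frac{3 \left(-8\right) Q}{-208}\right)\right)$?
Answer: $- \frac{1208125145}{17368} \approx -69560.0$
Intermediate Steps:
$Q = \frac{5}{4}$ ($Q = \frac{1}{8 \cdot \frac{1}{10}} = \frac{1}{\frac{4}{5}} = \frac{5}{4} \approx 1.25$)
$255 \left(34 \left(-8\right) + \left(\frac{466}{-501} + \frac{3 \left(-8\right) Q}{-208}\right)\right) = 255 \left(34 \left(-8\right) + \left(\frac{466}{-501} + \frac{3 \left(-8\right) \frac{5}{4}}{-208}\right)\right) = 255 \left(-272 + \left(466 \left(- \frac{1}{501}\right) + \left(-24\right) \frac{5}{4} \left(- \frac{1}{208}\right)\right)\right) = 255 \left(-272 - \frac{40949}{52104}\right) = 255 \left(- \frac{14213237}{52104}\right) = - \frac{1208125145}{17368}$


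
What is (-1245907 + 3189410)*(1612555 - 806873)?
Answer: 1565845384046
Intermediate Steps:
(-1245907 + 3189410)*(1612555 - 806873) = 1943503*805682 = 1565845384046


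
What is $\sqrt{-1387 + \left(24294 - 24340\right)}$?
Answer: $i \sqrt{1433} \approx 37.855 i$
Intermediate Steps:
$\sqrt{-1387 + \left(24294 - 24340\right)} = \sqrt{-1387 - 46} = \sqrt{-1433} = i \sqrt{1433}$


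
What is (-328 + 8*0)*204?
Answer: -66912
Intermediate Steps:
(-328 + 8*0)*204 = (-328 + 0)*204 = -328*204 = -66912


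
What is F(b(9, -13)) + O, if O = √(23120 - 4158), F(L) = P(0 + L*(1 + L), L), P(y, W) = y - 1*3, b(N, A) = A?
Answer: 153 + √18962 ≈ 290.70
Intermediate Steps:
P(y, W) = -3 + y (P(y, W) = y - 3 = -3 + y)
F(L) = -3 + L*(1 + L) (F(L) = -3 + (0 + L*(1 + L)) = -3 + L*(1 + L))
O = √18962 ≈ 137.70
F(b(9, -13)) + O = (-3 - 13*(1 - 13)) + √18962 = (-3 - 13*(-12)) + √18962 = (-3 + 156) + √18962 = 153 + √18962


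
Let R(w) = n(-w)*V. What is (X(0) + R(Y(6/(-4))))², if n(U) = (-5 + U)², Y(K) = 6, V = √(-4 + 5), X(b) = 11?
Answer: 17424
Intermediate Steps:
V = 1 (V = √1 = 1)
R(w) = (-5 - w)² (R(w) = (-5 - w)²*1 = (-5 - w)²)
(X(0) + R(Y(6/(-4))))² = (11 + (5 + 6)²)² = (11 + 11²)² = (11 + 121)² = 132² = 17424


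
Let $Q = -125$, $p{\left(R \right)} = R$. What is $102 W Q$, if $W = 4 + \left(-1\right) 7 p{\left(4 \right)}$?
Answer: $306000$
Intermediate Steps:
$W = -24$ ($W = 4 + \left(-1\right) 7 \cdot 4 = 4 - 28 = -24$)
$102 W Q = 102 \left(-24\right) \left(-125\right) = \left(-2448\right) \left(-125\right) = 306000$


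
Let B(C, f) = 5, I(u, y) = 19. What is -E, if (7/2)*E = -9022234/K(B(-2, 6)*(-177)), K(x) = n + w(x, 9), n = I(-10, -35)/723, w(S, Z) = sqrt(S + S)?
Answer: 247876856916/6476614837 - 9432366713172*I*sqrt(1770)/6476614837 ≈ 38.273 - 61272.0*I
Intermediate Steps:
w(S, Z) = sqrt(2)*sqrt(S) (w(S, Z) = sqrt(2*S) = sqrt(2)*sqrt(S))
n = 19/723 ≈ 0.026279
K(x) = 19/723 + sqrt(2)*sqrt(x)
E = -18044468/(7*(19/723 + I*sqrt(1770))) (E = 2*(-9022234/(19/723 + sqrt(2)*sqrt(5*(-177))))/7 = 2*(-9022234/(19/723 + sqrt(2)*sqrt(-885)))/7 = 2*(-9022234/(19/723 + sqrt(2)*(I*sqrt(885))))/7 = 2*(-9022234/(19/723 + I*sqrt(1770)))/7 = -18044468/(7*(19/723 + I*sqrt(1770))) ≈ -38.273 + 61272.0*I)
-E = -(-247876856916/6476614837 + 9432366713172*I*sqrt(1770)/6476614837) = 247876856916/6476614837 - 9432366713172*I*sqrt(1770)/6476614837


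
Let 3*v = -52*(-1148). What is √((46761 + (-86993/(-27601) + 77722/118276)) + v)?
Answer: √1598502655185659959185618/4896803814 ≈ 258.19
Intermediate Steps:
v = 59696/3 (v = (-52*(-1148))/3 = (⅓)*59696 = 59696/3 ≈ 19899.)
√((46761 + (-86993/(-27601) + 77722/118276)) + v) = √((46761 + (-86993/(-27601) + 77722/118276)) + 59696/3) = √((46761 + (-86993*(-1/27601) + 77722*(1/118276))) + 59696/3) = √((46761 + (86993/27601 + 38861/59138)) + 59696/3) = √((46761 + 6217194495/1632267938) + 59696/3) = √(76332698243313/1632267938 + 59696/3) = √(326437961556787/4896803814) = √1598502655185659959185618/4896803814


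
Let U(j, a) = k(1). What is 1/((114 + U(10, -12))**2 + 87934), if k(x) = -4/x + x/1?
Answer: 1/100255 ≈ 9.9746e-6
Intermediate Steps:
k(x) = x - 4/x (k(x) = -4/x + x*1 = -4/x + x = x - 4/x)
U(j, a) = -3 (U(j, a) = 1 - 4/1 = 1 - 4*1 = 1 - 4 = -3)
1/((114 + U(10, -12))**2 + 87934) = 1/((114 - 3)**2 + 87934) = 1/(111**2 + 87934) = 1/(12321 + 87934) = 1/100255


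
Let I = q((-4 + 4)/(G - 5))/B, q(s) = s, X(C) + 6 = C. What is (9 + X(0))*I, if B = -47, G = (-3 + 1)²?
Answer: 0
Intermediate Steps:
X(C) = -6 + C
G = 4 (G = (-2)² = 4)
I = 0 (I = ((-4 + 4)/(4 - 5))/(-47) = (0/(-1))*(-1/47) = (0*(-1))*(-1/47) = 0*(-1/47) = 0)
(9 + X(0))*I = (9 + (-6 + 0))*0 = (9 - 6)*0 = 3*0 = 0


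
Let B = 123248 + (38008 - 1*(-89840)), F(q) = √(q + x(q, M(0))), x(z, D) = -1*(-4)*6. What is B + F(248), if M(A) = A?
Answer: 251096 + 4*√17 ≈ 2.5111e+5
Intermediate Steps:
x(z, D) = 24 (x(z, D) = 4*6 = 24)
F(q) = √(24 + q) (F(q) = √(q + 24) = √(24 + q))
B = 251096 (B = 123248 + (38008 + 89840) = 123248 + 127848 = 251096)
B + F(248) = 251096 + √(24 + 248) = 251096 + √272 = 251096 + 4*√17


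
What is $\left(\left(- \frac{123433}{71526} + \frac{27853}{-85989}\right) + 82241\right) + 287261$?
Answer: $\frac{757530226459171}{2050149738} \approx 3.695 \cdot 10^{5}$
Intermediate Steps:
$\left(\left(- \frac{123433}{71526} + \frac{27853}{-85989}\right) + 82241\right) + 287261 = \left(\left(\left(-123433\right) \frac{1}{71526} + 27853 \left(- \frac{1}{85989}\right)\right) + 82241\right) + 287261 = \left(\left(- \frac{123433}{71526} - \frac{27853}{85989}\right) + 82241\right) + 287261 = \left(- \frac{4202031305}{2050149738} + 82241\right) + 287261 = \frac{168602162571553}{2050149738} + 287261 = \frac{757530226459171}{2050149738}$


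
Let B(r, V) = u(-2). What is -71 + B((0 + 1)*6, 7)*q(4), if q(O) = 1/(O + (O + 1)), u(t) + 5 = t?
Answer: -646/9 ≈ -71.778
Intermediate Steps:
u(t) = -5 + t
B(r, V) = -7 (B(r, V) = -5 - 2 = -7)
q(O) = 1/(1 + 2*O) (q(O) = 1/(O + (1 + O)) = 1/(1 + 2*O))
-71 + B((0 + 1)*6, 7)*q(4) = -71 - 7/(1 + 2*4) = -71 - 7/(1 + 8) = -71 - 7/9 = -646/9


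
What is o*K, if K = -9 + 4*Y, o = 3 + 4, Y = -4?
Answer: -175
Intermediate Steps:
o = 7
K = -25 (K = -9 + 4*(-4) = -9 - 16 = -25)
o*K = 7*(-25) = -175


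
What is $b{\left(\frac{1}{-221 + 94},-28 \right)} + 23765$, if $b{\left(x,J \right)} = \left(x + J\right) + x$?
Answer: $\frac{3014597}{127} \approx 23737.0$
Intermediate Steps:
$b{\left(x,J \right)} = J + 2 x$ ($b{\left(x,J \right)} = \left(J + x\right) + x = J + 2 x$)
$b{\left(\frac{1}{-221 + 94},-28 \right)} + 23765 = \left(-28 + \frac{2}{-221 + 94}\right) + 23765 = \left(-28 + \frac{2}{-127}\right) + 23765 = \left(-28 + 2 \left(- \frac{1}{127}\right)\right) + 23765 = \left(-28 - \frac{2}{127}\right) + 23765 = - \frac{3558}{127} + 23765 = \frac{3014597}{127}$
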